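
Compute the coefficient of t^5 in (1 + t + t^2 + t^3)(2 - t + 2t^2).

2

(1 + t + t^2 + t^3) has coefficients 1,1,1,1 for degrees 0…3.
(2 - t + 2t^2) has coefficients 2,-1,2,0,0,0 for degrees 0…5.
[t^5] = 1·0 + 1·0 + 1·0 + 1·2 = 2.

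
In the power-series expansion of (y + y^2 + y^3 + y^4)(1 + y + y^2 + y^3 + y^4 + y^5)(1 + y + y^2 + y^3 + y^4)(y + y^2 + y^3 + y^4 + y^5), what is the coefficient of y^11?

76

(y + y^2 + y^3 + y^4) has coefficients 0,1,1,1,1 for degrees 0…4.
(1 + y + y^2 + y^3 + y^4 + y^5) has coefficients 1,1,1,1,1,1,0,0,0,0,0,0 for degrees 0…11.
Multiplying by (1 + y + y^2 + y^3 + y^4) gives running coefficients 1,2,3,4,5,5,4,3,2,1,0,0 for degrees 0…11.
Finally multiplying by (y + y^2 + y^3 + y^4 + y^5), the product of all factors after the first has coefficients 0,1,3,6,10,15,19,21,21,19,15,10 for degrees 0…11.
[y^11] = 1·15 + 1·19 + 1·21 + 1·21 = 76.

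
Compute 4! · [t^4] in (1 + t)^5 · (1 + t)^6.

The EGF product rule gives c_4 = Σ_{k_1+k_2=4} C(4; k_1,k_2) · ∏ g_i(k_i), where (1+t)^5 gives the falling factorial (5)_k; (1+t)^6 gives the falling factorial (6)_k.
g_1(k) for k = 0…4: 1, 5, 20, 60, 120.
g_2(k) for k = 0…4: 1, 6, 30, 120, 360.
c_4 = Σ_k C(4,k)·g_1(k)·g_2(4−k) = 1·1·360 + 4·5·120 + 6·20·30 + 4·60·6 + 1·120·1 = 360 + 2400 + 3600 + 1440 + 120 = 7920.

7920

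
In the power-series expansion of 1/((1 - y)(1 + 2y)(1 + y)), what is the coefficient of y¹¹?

-2730

Partial fractions give a closed form: a_n = (1/6)·1^n + (4/3)·(-2)^n + (-1/2)·(-1)^n.
At n = 11: a_11 = -2730.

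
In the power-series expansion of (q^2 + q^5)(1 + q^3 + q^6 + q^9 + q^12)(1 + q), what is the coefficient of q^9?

(q^2 + q^5) has coefficients 0,0,1,0,0,1 for degrees 0…5.
(1 + q^3 + q^6 + q^9 + q^12) has coefficients 1,0,0,1,0,0,1,0,0,1 for degrees 0…9.
Finally multiplying by (1 + q), the product of all factors after the first has coefficients 1,1,0,1,1,0,1,1,0,1 for degrees 0…9.
[q^9] = 1·1 + 1·1 = 2.

2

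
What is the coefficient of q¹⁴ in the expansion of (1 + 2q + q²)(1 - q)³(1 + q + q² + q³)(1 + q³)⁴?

(1 + 2q + q²) has coefficients 1,2,1 for degrees 0…2.
(1 - q)³ has coefficients 1,-3,3,-1,0,0,0,0,0,0,0,0,0,0,0 for degrees 0…14.
Multiplying by (1 + q + q² + q³) gives running coefficients 1,-2,1,0,-1,2,-1,0,0,0,0,0,0,0,0 for degrees 0…14.
Finally multiplying by (1 + q³)⁴, the product of all factors after the first has coefficients 1,-2,1,4,-9,6,5,-16,14,0,-14,16,-5,-6,9 for degrees 0…14.
[q¹⁴] = 1·9 + 2·(-6) + 1·(-5) = -8.

-8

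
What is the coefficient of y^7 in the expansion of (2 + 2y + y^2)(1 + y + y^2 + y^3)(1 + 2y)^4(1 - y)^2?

(2 + 2y + y^2) has coefficients 2,2,1 for degrees 0…2.
(1 + y + y^2 + y^3) has coefficients 1,1,1,1,0,0,0,0 for degrees 0…7.
Multiplying by (1 + 2y)^4 gives running coefficients 1,9,33,65,80,72,48,16 for degrees 0…7.
Finally multiplying by (1 - y)^2, the product of all factors after the first has coefficients 1,7,16,8,-17,-23,-16,-8 for degrees 0…7.
[y^7] = 2·(-8) + 2·(-16) + 1·(-23) = -71.

-71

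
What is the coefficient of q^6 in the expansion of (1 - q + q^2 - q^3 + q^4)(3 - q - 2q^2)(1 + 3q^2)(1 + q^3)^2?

-21

(1 - q + q^2 - q^3 + q^4) has coefficients 1,-1,1,-1,1 for degrees 0…4.
(3 - q - 2q^2) has coefficients 3,-1,-2,0,0,0,0 for degrees 0…6.
Multiplying by (1 + 3q^2) gives running coefficients 3,-1,7,-3,-6,0,0 for degrees 0…6.
Finally multiplying by (1 + q^3)^2, the product of all factors after the first has coefficients 3,-1,7,3,-8,14,-3 for degrees 0…6.
[q^6] = 1·(-3) − 1·14 + 1·(-8) − 1·3 + 1·7 = -21.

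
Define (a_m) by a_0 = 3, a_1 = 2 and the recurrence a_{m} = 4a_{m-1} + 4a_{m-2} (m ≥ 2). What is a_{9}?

1131008

The ordinary generating function has denominator 1 - 4q - 4q^2.
Iterating the recurrence: a_0,…,a_{9} = 3, 2, 20, 88, 432, 2080, 10048, 48512, 234240, 1131008.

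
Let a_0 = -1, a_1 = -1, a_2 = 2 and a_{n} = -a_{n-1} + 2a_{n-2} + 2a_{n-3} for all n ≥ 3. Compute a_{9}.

-76

The ordinary generating function has denominator 1 + y - 2y^2 - 2y^3.
Iterating the recurrence: a_0,…,a_{9} = -1, -1, 2, -6, 8, -16, 20, -36, 44, -76.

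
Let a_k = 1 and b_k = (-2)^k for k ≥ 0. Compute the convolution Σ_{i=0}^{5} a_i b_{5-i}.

The convolution is the t^5 coefficient of A(t)B(t).
Σ = 1·(-32) + 1·16 + 1·(-8) + 1·4 + 1·(-2) + 1·1 = -21.

-21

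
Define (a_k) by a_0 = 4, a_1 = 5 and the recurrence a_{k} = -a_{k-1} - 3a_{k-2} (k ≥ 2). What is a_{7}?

257

The ordinary generating function has denominator 1 + y + 3y^2.
Iterating the recurrence: a_0,…,a_{7} = 4, 5, -17, 2, 49, -55, -92, 257.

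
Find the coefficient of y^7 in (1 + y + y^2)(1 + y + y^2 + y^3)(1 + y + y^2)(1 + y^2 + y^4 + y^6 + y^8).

(1 + y + y^2) has coefficients 1,1,1 for degrees 0…2.
(1 + y + y^2 + y^3) has coefficients 1,1,1,1,0,0,0,0 for degrees 0…7.
Multiplying by (1 + y + y^2) gives running coefficients 1,2,3,3,2,1,0,0 for degrees 0…7.
Finally multiplying by (1 + y^2 + y^4 + y^6 + y^8), the product of all factors after the first has coefficients 1,2,4,5,6,6,6,6 for degrees 0…7.
[y^7] = 1·6 + 1·6 + 1·6 = 18.

18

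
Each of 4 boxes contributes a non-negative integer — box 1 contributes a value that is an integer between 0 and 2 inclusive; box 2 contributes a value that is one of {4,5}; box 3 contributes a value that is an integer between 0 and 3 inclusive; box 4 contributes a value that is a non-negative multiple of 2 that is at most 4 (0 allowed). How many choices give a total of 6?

The generating function for the choices is (1 + z + z²)·(z⁴ + z⁵)·(1 + z + z² + z³)·(1 + z² + z⁴); the count is [z⁶].
(1 + z + z²) has coefficients 1,1,1 for degrees 0…2.
(z⁴ + z⁵) has coefficients 0,0,0,0,1,1,0 for degrees 0…6.
Multiplying by (1 + z + z² + z³) gives running coefficients 0,0,0,0,1,2,2 for degrees 0…6.
Finally multiplying by (1 + z² + z⁴), the product of all factors after the first has coefficients 0,0,0,0,1,2,3 for degrees 0…6.
[z⁶] = 1·3 + 1·2 + 1·1 = 6.

6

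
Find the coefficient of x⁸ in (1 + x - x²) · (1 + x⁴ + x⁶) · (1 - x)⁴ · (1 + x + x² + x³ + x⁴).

(1 + x - x²) has coefficients 1,1,-1 for degrees 0…2.
(1 + x⁴ + x⁶) has coefficients 1,0,0,0,1,0,1,0,0 for degrees 0…8.
Multiplying by (1 - x)⁴ gives running coefficients 1,-4,6,-4,2,-4,7,-8,7 for degrees 0…8.
Finally multiplying by (1 + x + x² + x³ + x⁴), the product of all factors after the first has coefficients 1,-3,3,-1,1,-4,7,-7,4 for degrees 0…8.
[x⁸] = 1·4 + 1·(-7) − 1·7 = -10.

-10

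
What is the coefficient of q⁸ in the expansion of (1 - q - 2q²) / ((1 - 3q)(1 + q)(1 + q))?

1641

The denominator gives the recurrence a_n = a_(n−1) + 5a_(n−2) + 3a_(n−3) for n ≥ 3; the numerator fixes a_0 = 1, a_1 = 0, a_2 = 3.
Iterating: 1, 0, 3, 6, 21, 60, 183, 546, 1641, so a_8 = 1641.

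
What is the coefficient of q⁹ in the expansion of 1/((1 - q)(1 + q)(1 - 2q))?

The denominator gives the recurrence a_n = 2a_(n−1) + a_(n−2) − 2a_(n−3) for n ≥ 3; the numerator fixes a_0 = 1, a_1 = 2, a_2 = 5.
Iterating: 1, 2, 5, 10, 21, 42, 85, 170, 341, 682, so a_9 = 682.

682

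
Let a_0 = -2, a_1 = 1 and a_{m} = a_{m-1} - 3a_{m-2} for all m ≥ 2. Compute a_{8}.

43

The ordinary generating function has denominator 1 - t + 3t^2.
Iterating the recurrence: a_0,…,a_{8} = -2, 1, 7, 4, -17, -29, 22, 109, 43.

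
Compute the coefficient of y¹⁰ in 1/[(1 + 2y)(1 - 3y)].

Partial fractions give a closed form: a_n = (2/5)·(-2)^n + (3/5)·3^n.
At n = 10: a_10 = 35839.

35839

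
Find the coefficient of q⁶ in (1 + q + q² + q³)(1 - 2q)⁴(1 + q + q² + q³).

(1 + q + q² + q³) has coefficients 1,1,1,1 for degrees 0…3.
(1 - 2q)⁴ has coefficients 1,-8,24,-32,16,0,0 for degrees 0…6.
Finally multiplying by (1 + q + q² + q³), the product of all factors after the first has coefficients 1,-7,17,-15,0,8,-16 for degrees 0…6.
[q⁶] = 1·(-16) + 1·8 + 1·0 + 1·(-15) = -23.

-23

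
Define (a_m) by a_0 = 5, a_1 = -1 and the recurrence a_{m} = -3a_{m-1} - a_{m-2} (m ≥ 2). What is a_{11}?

The ordinary generating function has denominator 1 + 3t + t^2.
Iterating the recurrence: a_0,…,a_{11} = 5, -1, -2, 7, -19, 50, -131, 343, -898, 2351, -6155, 16114.

16114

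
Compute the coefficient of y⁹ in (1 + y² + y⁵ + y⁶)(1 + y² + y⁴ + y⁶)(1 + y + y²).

(1 + y² + y⁵ + y⁶) has coefficients 1,0,1,0,0,1,1 for degrees 0…6.
(1 + y² + y⁴ + y⁶) has coefficients 1,0,1,0,1,0,1,0,0,0 for degrees 0…9.
Finally multiplying by (1 + y + y²), the product of all factors after the first has coefficients 1,1,2,1,2,1,2,1,1,0 for degrees 0…9.
[y⁹] = 1·0 + 1·1 + 1·2 + 1·1 = 4.

4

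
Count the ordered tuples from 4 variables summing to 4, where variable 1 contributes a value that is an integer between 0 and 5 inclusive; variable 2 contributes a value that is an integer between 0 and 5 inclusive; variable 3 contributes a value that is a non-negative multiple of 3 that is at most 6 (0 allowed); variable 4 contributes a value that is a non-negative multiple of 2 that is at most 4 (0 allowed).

The generating function for the choices is (1 + q + q^2 + q^3 + q^4 + q^5)·(1 + q + q^2 + q^3 + q^4 + q^5)·(1 + q^3 + q^6)·(1 + q^2 + q^4); the count is [q^4].
(1 + q + q^2 + q^3 + q^4 + q^5) has coefficients 1,1,1,1,1 for degrees 0…4.
(1 + q + q^2 + q^3 + q^4 + q^5) has coefficients 1,1,1,1,1 for degrees 0…4.
Multiplying by (1 + q^3 + q^6) gives running coefficients 1,1,1,2,2 for degrees 0…4.
Finally multiplying by (1 + q^2 + q^4), the product of all factors after the first has coefficients 1,1,2,3,4 for degrees 0…4.
[q^4] = 1·4 + 1·3 + 1·2 + 1·1 + 1·1 = 11.

11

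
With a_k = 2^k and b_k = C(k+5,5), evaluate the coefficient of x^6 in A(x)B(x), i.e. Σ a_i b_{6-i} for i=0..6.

This is [x^6] in the product of the two ordinary generating functions.
Σ = 1·462 + 2·252 + 4·126 + 8·56 + 16·21 + 32·6 + 64·1 = 2510.

2510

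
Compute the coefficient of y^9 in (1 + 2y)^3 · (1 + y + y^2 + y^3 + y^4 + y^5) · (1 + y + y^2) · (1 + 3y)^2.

1009

(1 + 2y)^3 has coefficients 1,6,12,8 for degrees 0…3.
(1 + y + y^2 + y^3 + y^4 + y^5) has coefficients 1,1,1,1,1,1,0,0,0,0 for degrees 0…9.
Multiplying by (1 + y + y^2) gives running coefficients 1,2,3,3,3,3,2,1,0,0 for degrees 0…9.
Finally multiplying by (1 + 3y)^2, the product of all factors after the first has coefficients 1,8,24,39,48,48,47,40,24,9 for degrees 0…9.
[y^9] = 1·9 + 6·24 + 12·40 + 8·47 = 1009.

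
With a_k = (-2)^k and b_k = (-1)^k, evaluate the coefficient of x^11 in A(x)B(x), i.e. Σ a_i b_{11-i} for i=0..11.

-4095

This is [x^11] in the product of the two ordinary generating functions.
Σ = 1·(-1) − 2·1 + 4·(-1) − 8·1 + 16·(-1) − 32·1 + 64·(-1) − 128·1 + 256·(-1) − 512·1 + 1024·(-1) − 2048·1 = -4095.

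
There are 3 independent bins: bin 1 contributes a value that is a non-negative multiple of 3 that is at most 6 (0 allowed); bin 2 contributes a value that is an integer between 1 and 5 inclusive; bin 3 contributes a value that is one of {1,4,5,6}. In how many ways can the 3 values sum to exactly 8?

The generating function for the choices is (1 + z³ + z⁶)·(z + z² + z³ + z⁴ + z⁵)·(z + z⁴ + z⁵ + z⁶); the count is [z⁸].
(1 + z³ + z⁶) has coefficients 1,0,0,1,0,0,1 for degrees 0…6.
(z + z² + z³ + z⁴ + z⁵) has coefficients 0,1,1,1,1,1,0,0,0 for degrees 0…8.
Finally multiplying by (z + z⁴ + z⁵ + z⁶), the product of all factors after the first has coefficients 0,0,1,1,1,2,3,3,3 for degrees 0…8.
[z⁸] = 1·3 + 1·2 + 1·1 = 6.

6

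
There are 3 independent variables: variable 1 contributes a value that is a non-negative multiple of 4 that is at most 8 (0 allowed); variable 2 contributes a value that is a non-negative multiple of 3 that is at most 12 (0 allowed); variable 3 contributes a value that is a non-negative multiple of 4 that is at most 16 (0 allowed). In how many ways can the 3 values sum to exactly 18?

The generating function for the choices is (1 + t⁴ + t⁸)·(1 + t³ + t⁶ + t⁹ + t¹²)·(1 + t⁴ + t⁸ + t¹² + t¹⁶); the count is [t¹⁸].
(1 + t⁴ + t⁸) has coefficients 1,0,0,0,1,0,0,0,1 for degrees 0…8.
(1 + t³ + t⁶ + t⁹ + t¹²) has coefficients 1,0,0,1,0,0,1,0,0,1,0,0,1,0,0,0,0,0,0 for degrees 0…18.
Finally multiplying by (1 + t⁴ + t⁸ + t¹² + t¹⁶), the product of all factors after the first has coefficients 1,0,0,1,1,0,1,1,1,1,1,1,2,1,1,1,2,1,1 for degrees 0…18.
[t¹⁸] = 1·1 + 1·1 + 1·1 = 3.

3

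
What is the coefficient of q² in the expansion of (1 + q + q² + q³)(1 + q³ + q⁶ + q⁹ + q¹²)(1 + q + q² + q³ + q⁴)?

3

(1 + q + q² + q³) has coefficients 1,1,1 for degrees 0…2.
(1 + q³ + q⁶ + q⁹ + q¹²) has coefficients 1,0,0 for degrees 0…2.
Finally multiplying by (1 + q + q² + q³ + q⁴), the product of all factors after the first has coefficients 1,1,1 for degrees 0…2.
[q²] = 1·1 + 1·1 + 1·1 = 3.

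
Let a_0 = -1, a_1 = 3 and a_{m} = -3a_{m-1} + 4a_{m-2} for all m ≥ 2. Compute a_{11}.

The ordinary generating function has denominator 1 + 3x - 4x^2.
Iterating the recurrence: a_0,…,a_{11} = -1, 3, -13, 51, -205, 819, -3277, 13107, -52429, 209715, -838861, 3355443.

3355443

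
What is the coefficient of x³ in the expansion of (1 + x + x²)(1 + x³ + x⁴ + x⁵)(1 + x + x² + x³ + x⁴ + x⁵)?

(1 + x + x²) has coefficients 1,1,1 for degrees 0…2.
(1 + x³ + x⁴ + x⁵) has coefficients 1,0,0,1 for degrees 0…3.
Finally multiplying by (1 + x + x² + x³ + x⁴ + x⁵), the product of all factors after the first has coefficients 1,1,1,2 for degrees 0…3.
[x³] = 1·2 + 1·1 + 1·1 = 4.

4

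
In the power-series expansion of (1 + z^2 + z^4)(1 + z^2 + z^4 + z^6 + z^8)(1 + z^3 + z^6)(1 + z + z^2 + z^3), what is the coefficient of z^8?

(1 + z^2 + z^4) has coefficients 1,0,1,0,1 for degrees 0…4.
(1 + z^2 + z^4 + z^6 + z^8) has coefficients 1,0,1,0,1,0,1,0,1 for degrees 0…8.
Multiplying by (1 + z^3 + z^6) gives running coefficients 1,0,1,1,1,1,2,1,2 for degrees 0…8.
Finally multiplying by (1 + z + z^2 + z^3), the product of all factors after the first has coefficients 1,1,2,3,3,4,5,5,6 for degrees 0…8.
[z^8] = 1·6 + 1·5 + 1·3 = 14.

14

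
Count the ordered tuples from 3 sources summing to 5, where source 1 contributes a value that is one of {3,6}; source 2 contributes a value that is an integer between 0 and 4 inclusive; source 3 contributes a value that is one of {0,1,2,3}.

The generating function for the choices is (z^3 + z^6)·(1 + z + z^2 + z^3 + z^4)·(1 + z + z^2 + z^3); the count is [z^5].
(z^3 + z^6) has coefficients 0,0,0,1,0,0 for degrees 0…5.
(1 + z + z^2 + z^3 + z^4) has coefficients 1,1,1,1,1,0 for degrees 0…5.
Finally multiplying by (1 + z + z^2 + z^3), the product of all factors after the first has coefficients 1,2,3,4,4,3 for degrees 0…5.
[z^5] = 1·3 = 3.

3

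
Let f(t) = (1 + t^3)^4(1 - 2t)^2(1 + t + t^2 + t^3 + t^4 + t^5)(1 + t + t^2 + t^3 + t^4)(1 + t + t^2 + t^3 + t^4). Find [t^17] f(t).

263

(1 + t^3)^4 has coefficients 1,0,0,4,0,0,6,0,0,4,0,0,1 for degrees 0…12.
(1 - 2t)^2 has coefficients 1,-4,4,0,0,0,0,0,0,0,0,0,0,0,0,0,0,0 for degrees 0…17.
Multiplying by (1 + t + t^2 + t^3 + t^4 + t^5) gives running coefficients 1,-3,1,1,1,1,0,4,0,0,0,0,0,0,0,0,0,0 for degrees 0…17.
Multiplying by (1 + t + t^2 + t^3 + t^4) gives running coefficients 1,-2,-1,0,1,1,4,7,6,5,4,4,0,0,0,0,0,0 for degrees 0…17.
Finally multiplying by (1 + t + t^2 + t^3 + t^4), the product of all factors after the first has coefficients 1,-1,-2,-2,-1,-1,5,13,19,23,26,26,19,13,8,4,0,0 for degrees 0…17.
[t^17] = 1·0 + 4·8 + 6·26 + 4·19 + 1·(-1) = 263.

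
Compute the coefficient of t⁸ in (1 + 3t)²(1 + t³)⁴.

(1 + 3t)² has coefficients 1,6,9 for degrees 0…2.
(1 + t³)⁴ has coefficients 1,0,0,4,0,0,6,0,0 for degrees 0…8.
[t⁸] = 1·0 + 6·0 + 9·6 = 54.

54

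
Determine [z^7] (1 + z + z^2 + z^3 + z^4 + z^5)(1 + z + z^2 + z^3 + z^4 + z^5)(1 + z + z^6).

11

(1 + z + z^2 + z^3 + z^4 + z^5) has coefficients 1,1,1,1,1,1 for degrees 0…5.
(1 + z + z^2 + z^3 + z^4 + z^5) has coefficients 1,1,1,1,1,1,0,0 for degrees 0…7.
Finally multiplying by (1 + z + z^6), the product of all factors after the first has coefficients 1,2,2,2,2,2,2,1 for degrees 0…7.
[z^7] = 1·1 + 1·2 + 1·2 + 1·2 + 1·2 + 1·2 = 11.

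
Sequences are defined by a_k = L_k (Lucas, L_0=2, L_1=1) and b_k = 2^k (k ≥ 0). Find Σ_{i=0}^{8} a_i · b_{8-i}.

Write out a_i and b_{8-i} for i = 0,…,8 and sum the products.
Σ = 2·256 + 1·128 + 3·64 + 4·32 + 7·16 + 11·8 + 18·4 + 29·2 + 47·1 = 1337.

1337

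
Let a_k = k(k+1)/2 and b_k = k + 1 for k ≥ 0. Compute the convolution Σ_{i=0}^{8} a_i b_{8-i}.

330

This is [x^8] in the product of the two ordinary generating functions.
Σ = 0·9 + 1·8 + 3·7 + 6·6 + 10·5 + 15·4 + 21·3 + 28·2 + 36·1 = 330.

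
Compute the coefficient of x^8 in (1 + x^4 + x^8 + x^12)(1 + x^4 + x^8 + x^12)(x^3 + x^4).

2

(1 + x^4 + x^8 + x^12) has coefficients 1,0,0,0,1,0,0,0,1 for degrees 0…8.
(1 + x^4 + x^8 + x^12) has coefficients 1,0,0,0,1,0,0,0,1 for degrees 0…8.
Finally multiplying by (x^3 + x^4), the product of all factors after the first has coefficients 0,0,0,1,1,0,0,1,1 for degrees 0…8.
[x^8] = 1·1 + 1·1 + 1·0 = 2.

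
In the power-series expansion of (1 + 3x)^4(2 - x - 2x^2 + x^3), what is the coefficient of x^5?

(1 + 3x)^4 has coefficients 1,12,54,108,81 for degrees 0…4.
(2 - x - 2x^2 + x^3) has coefficients 2,-1,-2,1,0,0 for degrees 0…5.
[x^5] = 1·0 + 12·0 + 54·1 + 108·(-2) + 81·(-1) = -243.

-243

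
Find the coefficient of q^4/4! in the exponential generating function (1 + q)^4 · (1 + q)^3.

840

The EGF product rule gives c_4 = Σ_{k_1+k_2=4} C(4; k_1,k_2) · ∏ g_i(k_i), where (1+q)^4 gives the falling factorial (4)_k; (1+q)^3 gives the falling factorial (3)_k.
g_1(k) for k = 0…4: 1, 4, 12, 24, 24.
g_2(k) for k = 0…4: 1, 3, 6, 6, 0.
c_4 = Σ_k C(4,k)·g_1(k)·g_2(4−k) = 4·4·6 + 6·12·6 + 4·24·3 + 1·24·1 = 96 + 432 + 288 + 24 = 840.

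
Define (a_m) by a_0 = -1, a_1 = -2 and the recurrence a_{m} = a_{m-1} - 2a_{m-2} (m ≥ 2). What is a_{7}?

-4

The ordinary generating function has denominator 1 - q + 2q^2.
Iterating the recurrence: a_0,…,a_{7} = -1, -2, 0, 4, 4, -4, -12, -4.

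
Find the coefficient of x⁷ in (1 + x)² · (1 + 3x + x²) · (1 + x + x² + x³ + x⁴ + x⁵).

(1 + x)² has coefficients 1,2,1 for degrees 0…2.
(1 + 3x + x²) has coefficients 1,3,1,0,0,0,0,0 for degrees 0…7.
Finally multiplying by (1 + x + x² + x³ + x⁴ + x⁵), the product of all factors after the first has coefficients 1,4,5,5,5,5,4,1 for degrees 0…7.
[x⁷] = 1·1 + 2·4 + 1·5 = 14.

14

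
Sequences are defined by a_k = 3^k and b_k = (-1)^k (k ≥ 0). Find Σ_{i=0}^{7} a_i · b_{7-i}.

The convolution is the t^7 coefficient of A(t)B(t).
Σ = 1·(-1) + 3·1 + 9·(-1) + 27·1 + 81·(-1) + 243·1 + 729·(-1) + 2187·1 = 1640.

1640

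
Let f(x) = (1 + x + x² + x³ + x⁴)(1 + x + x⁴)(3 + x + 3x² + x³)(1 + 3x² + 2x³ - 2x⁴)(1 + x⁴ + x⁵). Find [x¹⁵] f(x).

31

(1 + x + x² + x³ + x⁴) has coefficients 1,1,1,1,1 for degrees 0…4.
(1 + x + x⁴) has coefficients 1,1,0,0,1,0,0,0,0,0,0,0,0,0,0,0 for degrees 0…15.
Multiplying by (3 + x + 3x² + x³) gives running coefficients 3,4,4,4,4,1,3,1,0,0,0,0,0,0,0,0 for degrees 0…15.
Multiplying by (1 + 3x² + 2x³ - 2x⁴) gives running coefficients 3,4,13,22,18,13,15,4,3,7,-4,-2,0,0,0,0 for degrees 0…15.
Finally multiplying by (1 + x⁴ + x⁵), the product of all factors after the first has coefficients 3,4,13,22,21,20,32,39,43,38,24,17,7,10,3,-6 for degrees 0…15.
[x¹⁵] = 1·(-6) + 1·3 + 1·10 + 1·7 + 1·17 = 31.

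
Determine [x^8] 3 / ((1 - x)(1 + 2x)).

Partial fractions give a closed form: a_n = (1)·1^n + (2)·(-2)^n.
At n = 8: a_8 = 513.

513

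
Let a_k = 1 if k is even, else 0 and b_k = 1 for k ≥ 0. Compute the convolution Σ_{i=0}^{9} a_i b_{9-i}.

5

This is [x^9] in the product of the two ordinary generating functions.
Σ = 1·1 + 0·1 + 1·1 + 0·1 + 1·1 + 0·1 + 1·1 + 0·1 + 1·1 + 0·1 = 5.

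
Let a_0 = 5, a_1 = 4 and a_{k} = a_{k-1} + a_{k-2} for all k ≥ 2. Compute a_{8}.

149

The ordinary generating function has denominator 1 - z - z^2.
Iterating the recurrence: a_0,…,a_{8} = 5, 4, 9, 13, 22, 35, 57, 92, 149.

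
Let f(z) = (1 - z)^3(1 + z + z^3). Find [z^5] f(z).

3

(1 - z)^3 has coefficients 1,-3,3,-1 for degrees 0…3.
(1 + z + z^3) has coefficients 1,1,0,1,0,0 for degrees 0…5.
[z^5] = 1·0 − 3·0 + 3·1 − 1·0 = 3.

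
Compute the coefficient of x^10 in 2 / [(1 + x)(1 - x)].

2

Partial fractions give a closed form: a_n = (1)·(-1)^n + (1)·1^n.
At n = 10: a_10 = 2.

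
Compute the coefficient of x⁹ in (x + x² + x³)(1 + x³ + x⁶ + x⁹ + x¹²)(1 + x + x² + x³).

4

(x + x² + x³) has coefficients 0,1,1,1 for degrees 0…3.
(1 + x³ + x⁶ + x⁹ + x¹²) has coefficients 1,0,0,1,0,0,1,0,0,1 for degrees 0…9.
Finally multiplying by (1 + x + x² + x³), the product of all factors after the first has coefficients 1,1,1,2,1,1,2,1,1,2 for degrees 0…9.
[x⁹] = 1·1 + 1·1 + 1·2 = 4.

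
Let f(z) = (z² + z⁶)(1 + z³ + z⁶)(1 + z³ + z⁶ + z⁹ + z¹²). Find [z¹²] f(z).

(z² + z⁶) has coefficients 0,0,1,0,0,0,1 for degrees 0…6.
(1 + z³ + z⁶) has coefficients 1,0,0,1,0,0,1,0,0,0,0,0,0 for degrees 0…12.
Finally multiplying by (1 + z³ + z⁶ + z⁹ + z¹²), the product of all factors after the first has coefficients 1,0,0,2,0,0,3,0,0,3,0,0,3 for degrees 0…12.
[z¹²] = 1·0 + 1·3 = 3.

3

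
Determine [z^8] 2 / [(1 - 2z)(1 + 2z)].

512

Partial fractions give a closed form: a_n = (1)·2^n + (1)·(-2)^n.
At n = 8: a_8 = 512.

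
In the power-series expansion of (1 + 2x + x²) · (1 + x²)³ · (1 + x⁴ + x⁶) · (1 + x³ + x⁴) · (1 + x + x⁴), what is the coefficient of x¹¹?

81

(1 + 2x + x²) has coefficients 1,2,1 for degrees 0…2.
(1 + x²)³ has coefficients 1,0,3,0,3,0,1,0,0,0,0,0 for degrees 0…11.
Multiplying by (1 + x⁴ + x⁶) gives running coefficients 1,0,3,0,4,0,5,0,6,0,4,0 for degrees 0…11.
Multiplying by (1 + x³ + x⁴) gives running coefficients 1,0,3,1,5,3,8,4,10,5,9,6 for degrees 0…11.
Finally multiplying by (1 + x + x⁴), the product of all factors after the first has coefficients 1,1,3,4,7,8,14,13,19,18,22,19 for degrees 0…11.
[x¹¹] = 1·19 + 2·22 + 1·18 = 81.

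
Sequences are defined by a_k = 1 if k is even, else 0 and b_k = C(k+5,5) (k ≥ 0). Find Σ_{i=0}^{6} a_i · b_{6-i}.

610

The convolution is the t^6 coefficient of A(t)B(t).
Σ = 1·462 + 0·252 + 1·126 + 0·56 + 1·21 + 0·6 + 1·1 = 610.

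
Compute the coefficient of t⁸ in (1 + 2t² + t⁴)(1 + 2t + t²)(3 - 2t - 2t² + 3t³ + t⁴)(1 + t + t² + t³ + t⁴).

(1 + 2t² + t⁴) has coefficients 1,0,2,0,1 for degrees 0…4.
(1 + 2t + t²) has coefficients 1,2,1,0,0,0,0,0,0 for degrees 0…8.
Multiplying by (3 - 2t - 2t² + 3t³ + t⁴) gives running coefficients 3,4,-3,-3,5,5,1,0,0 for degrees 0…8.
Finally multiplying by (1 + t + t² + t³ + t⁴), the product of all factors after the first has coefficients 3,7,4,1,6,8,5,8,11 for degrees 0…8.
[t⁸] = 1·11 + 2·5 + 1·6 = 27.

27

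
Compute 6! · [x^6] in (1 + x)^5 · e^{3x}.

The EGF product rule gives c_6 = Σ_{k_1+k_2=6} C(6; k_1,k_2) · ∏ g_i(k_i), where (1+x)^5 gives the falling factorial (5)_k; e^{3x} gives (3)^k.
g_1(k) for k = 0…6: 1, 5, 20, 60, 120, 120, 0.
g_2(k) for k = 0…6: 1, 3, 9, 27, 81, 243, 729.
c_6 = Σ_k C(6,k)·g_1(k)·g_2(6−k) = 1·1·729 + 6·5·243 + 15·20·81 + 20·60·27 + 15·120·9 + 6·120·3 = 729 + 7290 + 24300 + 32400 + 16200 + 2160 = 83079.

83079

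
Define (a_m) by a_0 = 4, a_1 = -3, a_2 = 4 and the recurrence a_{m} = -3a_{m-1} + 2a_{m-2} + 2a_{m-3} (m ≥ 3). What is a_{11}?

The ordinary generating function has denominator 1 + 3x - 2x^2 - 2x^3.
Iterating the recurrence: a_0,…,a_{11} = 4, -3, 4, -10, 32, -108, 368, -1256, 4288, -14640, 49984, -170656.

-170656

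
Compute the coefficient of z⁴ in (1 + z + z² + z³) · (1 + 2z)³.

26

(1 + z + z² + z³) has coefficients 1,1,1,1 for degrees 0…3.
(1 + 2z)³ has coefficients 1,6,12,8,0 for degrees 0…4.
[z⁴] = 1·0 + 1·8 + 1·12 + 1·6 = 26.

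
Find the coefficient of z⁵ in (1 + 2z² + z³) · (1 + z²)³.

(1 + 2z² + z³) has coefficients 1,0,2,1 for degrees 0…3.
(1 + z²)³ has coefficients 1,0,3,0,3,0 for degrees 0…5.
[z⁵] = 1·0 + 2·0 + 1·3 = 3.

3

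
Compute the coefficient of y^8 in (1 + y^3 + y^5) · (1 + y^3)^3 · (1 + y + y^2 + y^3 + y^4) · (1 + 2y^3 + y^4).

(1 + y^3 + y^5) has coefficients 1,0,0,1,0,1 for degrees 0…5.
(1 + y^3)^3 has coefficients 1,0,0,3,0,0,3,0,0 for degrees 0…8.
Multiplying by (1 + y + y^2 + y^3 + y^4) gives running coefficients 1,1,1,4,4,3,6,6,3 for degrees 0…8.
Finally multiplying by (1 + 2y^3 + y^4), the product of all factors after the first has coefficients 1,1,1,6,7,6,15,18,13 for degrees 0…8.
[y^8] = 1·13 + 1·6 + 1·6 = 25.

25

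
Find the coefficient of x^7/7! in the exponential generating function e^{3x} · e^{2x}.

The EGF product rule gives c_7 = Σ_{k_1+k_2=7} C(7; k_1,k_2) · ∏ g_i(k_i), where e^{3x} gives (3)^k; e^{2x} gives (2)^k.
g_1(k) for k = 0…7: 1, 3, 9, 27, 81, 243, 729, 2187.
g_2(k) for k = 0…7: 1, 2, 4, 8, 16, 32, 64, 128.
c_7 = Σ_k C(7,k)·g_1(k)·g_2(7−k) = 1·1·128 + 7·3·64 + 21·9·32 + 35·27·16 + 35·81·8 + 21·243·4 + 7·729·2 + 1·2187·1 = 128 + 1344 + 6048 + 15120 + 22680 + 20412 + 10206 + 2187 = 78125.

78125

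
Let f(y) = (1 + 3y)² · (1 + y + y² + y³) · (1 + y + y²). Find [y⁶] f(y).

24

(1 + 3y)² has coefficients 1,6,9 for degrees 0…2.
(1 + y + y² + y³) has coefficients 1,1,1,1,0,0,0 for degrees 0…6.
Finally multiplying by (1 + y + y²), the product of all factors after the first has coefficients 1,2,3,3,2,1,0 for degrees 0…6.
[y⁶] = 1·0 + 6·1 + 9·2 = 24.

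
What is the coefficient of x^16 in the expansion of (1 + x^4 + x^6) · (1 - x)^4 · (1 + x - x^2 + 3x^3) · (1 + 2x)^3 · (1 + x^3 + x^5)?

(1 + x^4 + x^6) has coefficients 1,0,0,0,1,0,1 for degrees 0…6.
(1 - x)^4 has coefficients 1,-4,6,-4,1,0,0,0,0,0,0,0,0,0,0,0,0 for degrees 0…16.
Multiplying by (1 + x - x^2 + 3x^3) gives running coefficients 1,-3,1,9,-21,23,-13,3,0,0,0,0,0,0,0,0,0 for degrees 0…16.
Multiplying by (1 + 2x)^3 gives running coefficients 1,3,-5,-13,21,13,-55,33,46,-68,24,0,0,0,0,0,0 for degrees 0…16.
Finally multiplying by (1 + x^3 + x^5), the product of all factors after the first has coefficients 1,3,-5,-12,24,9,-65,49,46,-102,70,-9,-35,70,-68,24,0 for degrees 0…16.
[x^16] = 1·0 + 1·(-35) + 1·70 = 35.

35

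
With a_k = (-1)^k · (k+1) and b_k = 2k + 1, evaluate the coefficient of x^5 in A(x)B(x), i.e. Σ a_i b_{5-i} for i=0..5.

Write out a_i and b_{5-i} for i = 0,…,5 and sum the products.
Σ = 1·11 − 2·9 + 3·7 − 4·5 + 5·3 − 6·1 = 3.

3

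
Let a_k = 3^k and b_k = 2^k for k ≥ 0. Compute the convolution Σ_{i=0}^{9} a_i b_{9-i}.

This is [x^9] in the product of the two ordinary generating functions.
Σ = 1·512 + 3·256 + 9·128 + 27·64 + 81·32 + 243·16 + 729·8 + 2187·4 + 6561·2 + 19683·1 = 58025.

58025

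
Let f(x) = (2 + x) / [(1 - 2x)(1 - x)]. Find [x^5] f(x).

Partial fractions give a closed form: a_n = (5)·2^n + (-3)·1^n.
At n = 5: a_5 = 157.

157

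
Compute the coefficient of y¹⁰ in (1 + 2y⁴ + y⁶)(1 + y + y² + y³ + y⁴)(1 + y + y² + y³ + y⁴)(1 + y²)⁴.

158

(1 + 2y⁴ + y⁶) has coefficients 1,0,0,0,2,0,1 for degrees 0…6.
(1 + y + y² + y³ + y⁴) has coefficients 1,1,1,1,1,0,0,0,0,0,0 for degrees 0…10.
Multiplying by (1 + y + y² + y³ + y⁴) gives running coefficients 1,2,3,4,5,4,3,2,1,0,0 for degrees 0…10.
Finally multiplying by (1 + y²)⁴, the product of all factors after the first has coefficients 1,2,7,12,23,32,45,50,56,50,45 for degrees 0…10.
[y¹⁰] = 1·45 + 2·45 + 1·23 = 158.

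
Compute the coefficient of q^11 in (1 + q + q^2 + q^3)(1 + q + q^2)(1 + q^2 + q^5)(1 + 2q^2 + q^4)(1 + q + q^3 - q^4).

(1 + q + q^2 + q^3) has coefficients 1,1,1,1 for degrees 0…3.
(1 + q + q^2) has coefficients 1,1,1,0,0,0,0,0,0,0,0,0 for degrees 0…11.
Multiplying by (1 + q^2 + q^5) gives running coefficients 1,1,2,1,1,1,1,1,0,0,0,0 for degrees 0…11.
Multiplying by (1 + 2q^2 + q^4) gives running coefficients 1,1,4,3,6,4,5,4,3,3,1,1 for degrees 0…11.
Finally multiplying by (1 + q + q^3 - q^4), the product of all factors after the first has coefficients 1,2,5,8,9,13,8,12,5,7,3,1 for degrees 0…11.
[q^11] = 1·1 + 1·3 + 1·7 + 1·5 = 16.

16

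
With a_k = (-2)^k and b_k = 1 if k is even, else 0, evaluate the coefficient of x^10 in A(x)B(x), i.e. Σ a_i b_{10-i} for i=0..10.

1365

The convolution is the t^10 coefficient of A(t)B(t).
Σ = 1·1 − 2·0 + 4·1 − 8·0 + 16·1 − 32·0 + 64·1 − 128·0 + 256·1 − 512·0 + 1024·1 = 1365.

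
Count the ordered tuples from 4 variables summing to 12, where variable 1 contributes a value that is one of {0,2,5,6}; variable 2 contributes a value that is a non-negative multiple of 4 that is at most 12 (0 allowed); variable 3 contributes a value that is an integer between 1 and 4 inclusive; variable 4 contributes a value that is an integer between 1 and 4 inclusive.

16

The generating function for the choices is (1 + t² + t⁵ + t⁶)·(1 + t⁴ + t⁸ + t¹²)·(t + t² + t³ + t⁴)·(t + t² + t³ + t⁴); the count is [t¹²].
(1 + t² + t⁵ + t⁶) has coefficients 1,0,1,0,0,1,1 for degrees 0…6.
(1 + t⁴ + t⁸ + t¹²) has coefficients 1,0,0,0,1,0,0,0,1,0,0,0,1 for degrees 0…12.
Multiplying by (t + t² + t³ + t⁴) gives running coefficients 0,1,1,1,1,1,1,1,1,1,1,1,1 for degrees 0…12.
Finally multiplying by (t + t² + t³ + t⁴), the product of all factors after the first has coefficients 0,0,1,2,3,4,4,4,4,4,4,4,4 for degrees 0…12.
[t¹²] = 1·4 + 1·4 + 1·4 + 1·4 = 16.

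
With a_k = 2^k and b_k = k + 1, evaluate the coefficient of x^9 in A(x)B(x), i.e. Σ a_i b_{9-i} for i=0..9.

Write out a_i and b_{9-i} for i = 0,…,9 and sum the products.
Σ = 1·10 + 2·9 + 4·8 + 8·7 + 16·6 + 32·5 + 64·4 + 128·3 + 256·2 + 512·1 = 2036.

2036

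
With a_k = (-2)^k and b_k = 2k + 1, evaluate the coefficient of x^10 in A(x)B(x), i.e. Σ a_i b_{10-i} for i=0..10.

235

Write out a_i and b_{10-i} for i = 0,…,10 and sum the products.
Σ = 1·21 − 2·19 + 4·17 − 8·15 + 16·13 − 32·11 + 64·9 − 128·7 + 256·5 − 512·3 + 1024·1 = 235.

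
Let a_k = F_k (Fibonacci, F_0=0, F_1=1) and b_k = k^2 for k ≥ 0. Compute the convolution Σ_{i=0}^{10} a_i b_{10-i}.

Write out a_i and b_{10-i} for i = 0,…,10 and sum the products.
Σ = 0·100 + 1·81 + 1·64 + 2·49 + 3·36 + 5·25 + 8·16 + 13·9 + 21·4 + 34·1 + 55·0 = 839.

839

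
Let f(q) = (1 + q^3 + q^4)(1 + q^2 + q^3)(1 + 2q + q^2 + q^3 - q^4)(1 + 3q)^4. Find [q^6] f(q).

1050

(1 + q^3 + q^4) has coefficients 1,0,0,1,1 for degrees 0…4.
(1 + q^2 + q^3) has coefficients 1,0,1,1,0,0,0 for degrees 0…6.
Multiplying by (1 + 2q + q^2 + q^3 - q^4) gives running coefficients 1,2,2,4,2,2,0 for degrees 0…6.
Finally multiplying by (1 + 3q)^4, the product of all factors after the first has coefficients 1,14,80,244,455,620,726 for degrees 0…6.
[q^6] = 1·726 + 1·244 + 1·80 = 1050.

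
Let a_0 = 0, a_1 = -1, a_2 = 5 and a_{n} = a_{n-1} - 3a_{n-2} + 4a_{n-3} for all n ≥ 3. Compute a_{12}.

The ordinary generating function has denominator 1 - x + 3x^2 - 4x^3.
Iterating the recurrence: a_0,…,a_{12} = 0, -1, 5, 8, -11, -15, 50, 51, -159, -112, 569, 269, -1886.

-1886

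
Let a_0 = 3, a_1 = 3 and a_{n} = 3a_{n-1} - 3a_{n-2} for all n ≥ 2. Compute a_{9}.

The ordinary generating function has denominator 1 - 3q + 3q^2.
Iterating the recurrence: a_0,…,a_{9} = 3, 3, 0, -9, -27, -54, -81, -81, 0, 243.

243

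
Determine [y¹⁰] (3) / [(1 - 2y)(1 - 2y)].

The denominator gives the recurrence a_n = 4a_(n−1) − 4a_(n−2) for n ≥ 2; the numerator fixes a_0 = 3, a_1 = 12.
Iterating: 3, 12, 36, 96, 240, 576, 1344, 3072, 6912, 15360, 33792, so a_10 = 33792.

33792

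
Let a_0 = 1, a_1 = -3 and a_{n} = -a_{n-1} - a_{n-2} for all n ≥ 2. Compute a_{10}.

The ordinary generating function has denominator 1 + z + z^2.
Iterating the recurrence: a_0,…,a_{10} = 1, -3, 2, 1, -3, 2, 1, -3, 2, 1, -3.

-3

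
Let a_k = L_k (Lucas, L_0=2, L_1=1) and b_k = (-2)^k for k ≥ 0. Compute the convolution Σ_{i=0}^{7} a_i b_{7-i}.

-243

The convolution is the t^7 coefficient of A(t)B(t).
Σ = 2·(-128) + 1·64 + 3·(-32) + 4·16 + 7·(-8) + 11·4 + 18·(-2) + 29·1 = -243.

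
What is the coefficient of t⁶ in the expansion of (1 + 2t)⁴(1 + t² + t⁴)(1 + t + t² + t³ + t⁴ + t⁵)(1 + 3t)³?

(1 + 2t)⁴ has coefficients 1,8,24,32,16 for degrees 0…4.
(1 + t² + t⁴) has coefficients 1,0,1,0,1,0,0 for degrees 0…6.
Multiplying by (1 + t + t² + t³ + t⁴ + t⁵) gives running coefficients 1,1,2,2,3,3,2 for degrees 0…6.
Finally multiplying by (1 + 3t)³, the product of all factors after the first has coefficients 1,10,38,74,102,138,164 for degrees 0…6.
[t⁶] = 1·164 + 8·138 + 24·102 + 32·74 + 16·38 = 6692.

6692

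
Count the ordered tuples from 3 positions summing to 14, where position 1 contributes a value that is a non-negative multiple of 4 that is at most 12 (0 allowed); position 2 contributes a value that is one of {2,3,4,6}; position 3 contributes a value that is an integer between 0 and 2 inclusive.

The generating function for the choices is (1 + q⁴ + q⁸ + q¹²)·(q² + q³ + q⁴ + q⁶)·(1 + q + q²); the count is [q¹⁴].
(1 + q⁴ + q⁸ + q¹²) has coefficients 1,0,0,0,1,0,0,0,1,0,0,0,1 for degrees 0…12.
(q² + q³ + q⁴ + q⁶) has coefficients 0,0,1,1,1,0,1,0,0,0,0,0,0,0,0 for degrees 0…14.
Finally multiplying by (1 + q + q²), the product of all factors after the first has coefficients 0,0,1,2,3,2,2,1,1,0,0,0,0,0,0 for degrees 0…14.
[q¹⁴] = 1·0 + 1·0 + 1·2 + 1·1 = 3.

3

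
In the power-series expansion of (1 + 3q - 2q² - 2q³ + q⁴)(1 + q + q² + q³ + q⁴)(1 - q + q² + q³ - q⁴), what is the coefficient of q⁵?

-3

(1 + 3q - 2q² - 2q³ + q⁴) has coefficients 1,3,-2,-2,1 for degrees 0…4.
(1 + q + q² + q³ + q⁴) has coefficients 1,1,1,1,1,0 for degrees 0…5.
Finally multiplying by (1 - q + q² + q³ - q⁴), the product of all factors after the first has coefficients 1,0,1,2,1,0 for degrees 0…5.
[q⁵] = 1·0 + 3·1 − 2·2 − 2·1 + 1·0 = -3.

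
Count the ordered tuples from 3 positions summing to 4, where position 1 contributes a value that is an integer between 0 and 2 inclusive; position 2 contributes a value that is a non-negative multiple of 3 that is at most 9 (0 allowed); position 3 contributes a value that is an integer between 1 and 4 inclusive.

4

The generating function for the choices is (1 + y + y^2)·(1 + y^3 + y^6 + y^9)·(y + y^2 + y^3 + y^4); the count is [y^4].
(1 + y + y^2) has coefficients 1,1,1 for degrees 0…2.
(1 + y^3 + y^6 + y^9) has coefficients 1,0,0,1,0 for degrees 0…4.
Finally multiplying by (y + y^2 + y^3 + y^4), the product of all factors after the first has coefficients 0,1,1,1,2 for degrees 0…4.
[y^4] = 1·2 + 1·1 + 1·1 = 4.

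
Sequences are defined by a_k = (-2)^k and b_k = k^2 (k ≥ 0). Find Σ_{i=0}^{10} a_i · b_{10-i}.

This is [x^10] in the product of the two ordinary generating functions.
Σ = 1·100 − 2·81 + 4·64 − 8·49 + 16·36 − 32·25 + 64·16 − 128·9 + 256·4 − 512·1 + 1024·0 = -38.

-38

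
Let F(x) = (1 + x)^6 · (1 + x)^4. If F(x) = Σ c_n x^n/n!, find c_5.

30240

The EGF product rule gives c_5 = Σ_{k_1+k_2=5} C(5; k_1,k_2) · ∏ g_i(k_i), where (1+x)^6 gives the falling factorial (6)_k; (1+x)^4 gives the falling factorial (4)_k.
g_1(k) for k = 0…5: 1, 6, 30, 120, 360, 720.
g_2(k) for k = 0…5: 1, 4, 12, 24, 24, 0.
c_5 = Σ_k C(5,k)·g_1(k)·g_2(5−k) = 5·6·24 + 10·30·24 + 10·120·12 + 5·360·4 + 1·720·1 = 720 + 7200 + 14400 + 7200 + 720 = 30240.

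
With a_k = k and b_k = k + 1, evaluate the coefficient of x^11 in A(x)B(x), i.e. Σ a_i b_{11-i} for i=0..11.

286

Write out a_i and b_{11-i} for i = 0,…,11 and sum the products.
Σ = 0·12 + 1·11 + 2·10 + 3·9 + 4·8 + 5·7 + 6·6 + 7·5 + 8·4 + 9·3 + 10·2 + 11·1 = 286.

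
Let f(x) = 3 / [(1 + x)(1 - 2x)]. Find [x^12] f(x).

Partial fractions give a closed form: a_n = (1)·(-1)^n + (2)·2^n.
At n = 12: a_12 = 8193.

8193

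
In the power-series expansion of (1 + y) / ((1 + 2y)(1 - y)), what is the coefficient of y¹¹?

Partial fractions give a closed form: a_n = (1/3)·(-2)^n + (2/3)·1^n.
At n = 11: a_11 = -682.

-682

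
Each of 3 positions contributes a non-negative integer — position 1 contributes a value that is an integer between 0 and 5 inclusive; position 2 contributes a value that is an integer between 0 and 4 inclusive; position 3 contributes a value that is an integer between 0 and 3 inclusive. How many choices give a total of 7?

The generating function for the choices is (1 + y + y^2 + y^3 + y^4 + y^5)·(1 + y + y^2 + y^3 + y^4)·(1 + y + y^2 + y^3); the count is [y^7].
(1 + y + y^2 + y^3 + y^4 + y^5) has coefficients 1,1,1,1,1,1 for degrees 0…5.
(1 + y + y^2 + y^3 + y^4) has coefficients 1,1,1,1,1,0,0,0 for degrees 0…7.
Finally multiplying by (1 + y + y^2 + y^3), the product of all factors after the first has coefficients 1,2,3,4,4,3,2,1 for degrees 0…7.
[y^7] = 1·1 + 1·2 + 1·3 + 1·4 + 1·4 + 1·3 = 17.

17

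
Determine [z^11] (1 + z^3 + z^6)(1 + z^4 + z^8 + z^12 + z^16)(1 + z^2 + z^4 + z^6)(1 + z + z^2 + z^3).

(1 + z^3 + z^6) has coefficients 1,0,0,1,0,0,1 for degrees 0…6.
(1 + z^4 + z^8 + z^12 + z^16) has coefficients 1,0,0,0,1,0,0,0,1,0,0,0 for degrees 0…11.
Multiplying by (1 + z^2 + z^4 + z^6) gives running coefficients 1,0,1,0,2,0,2,0,2,0,2,0 for degrees 0…11.
Finally multiplying by (1 + z + z^2 + z^3), the product of all factors after the first has coefficients 1,1,2,2,3,3,4,4,4,4,4,4 for degrees 0…11.
[z^11] = 1·4 + 1·4 + 1·3 = 11.

11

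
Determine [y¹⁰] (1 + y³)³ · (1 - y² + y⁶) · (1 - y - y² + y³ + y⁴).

(1 + y³)³ has coefficients 1,0,0,3,0,0,3,0,0,1 for degrees 0…9.
(1 - y² + y⁶) has coefficients 1,0,-1,0,0,0,1,0,0,0,0 for degrees 0…10.
Finally multiplying by (1 - y - y² + y³ + y⁴), the product of all factors after the first has coefficients 1,-1,-2,2,2,-1,0,-1,-1,1,1 for degrees 0…10.
[y¹⁰] = 1·1 + 3·(-1) + 3·2 + 1·(-1) = 3.

3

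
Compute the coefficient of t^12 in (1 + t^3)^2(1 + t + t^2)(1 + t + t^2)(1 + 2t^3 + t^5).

(1 + t^3)^2 has coefficients 1,0,0,2,0,0,1 for degrees 0…6.
(1 + t + t^2) has coefficients 1,1,1,0,0,0,0,0,0,0,0,0,0 for degrees 0…12.
Multiplying by (1 + t + t^2) gives running coefficients 1,2,3,2,1,0,0,0,0,0,0,0,0 for degrees 0…12.
Finally multiplying by (1 + 2t^3 + t^5), the product of all factors after the first has coefficients 1,2,3,4,5,7,6,5,2,1,0,0,0 for degrees 0…12.
[t^12] = 1·0 + 2·1 + 1·6 = 8.

8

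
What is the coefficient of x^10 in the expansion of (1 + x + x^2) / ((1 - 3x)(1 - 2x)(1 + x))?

Partial fractions give a closed form: a_n = (13/4)·3^n + (-7/3)·2^n + (1/12)·(-1)^n.
At n = 10: a_10 = 189520.

189520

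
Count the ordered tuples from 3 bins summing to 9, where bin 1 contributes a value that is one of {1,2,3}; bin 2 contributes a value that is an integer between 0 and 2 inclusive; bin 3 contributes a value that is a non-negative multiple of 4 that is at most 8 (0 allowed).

2

The generating function for the choices is (q + q² + q³)·(1 + q + q²)·(1 + q⁴ + q⁸); the count is [q⁹].
(q + q² + q³) has coefficients 0,1,1,1 for degrees 0…3.
(1 + q + q²) has coefficients 1,1,1,0,0,0,0,0,0,0 for degrees 0…9.
Finally multiplying by (1 + q⁴ + q⁸), the product of all factors after the first has coefficients 1,1,1,0,1,1,1,0,1,1 for degrees 0…9.
[q⁹] = 1·1 + 1·0 + 1·1 = 2.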